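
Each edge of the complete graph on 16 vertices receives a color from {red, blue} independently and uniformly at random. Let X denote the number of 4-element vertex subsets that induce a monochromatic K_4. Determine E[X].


Let X = Σ_S X_S over the C(16, 4) = 1820 subsets S of size 4, where X_S = 1 if the K_4 on S is monochromatic.
For a fixed S, the K_4 on S has C(4, 2) = 6 edges. P[all 6 edges red] = (1/2)^6, and likewise for blue, so P[monochromatic] = 2·(1/2)^6 = 2^{1 − 6} = 1/32.
Summing: E[X] = C(16, 4) · 2^{1 − 6} = 1820 · 1/32 = 455/8.
Numerically: E[X] ≈ 56.8750.

E[X] = C(16,4)·2^(1−C(4,2)) = 455/8 ≈ 56.8750.


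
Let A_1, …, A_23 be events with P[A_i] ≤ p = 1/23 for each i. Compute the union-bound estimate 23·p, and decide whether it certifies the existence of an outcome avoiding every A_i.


Union bound: P[∪_{i=1}^{23} A_i] ≤ Σ_i P[A_i] ≤ 23·p = 23·(1/23) = 1.
Numerically: 1 ≈ 1.0000000.
Is 1 < 1? NO.
Since the bound 1 is ≥ 1, the union bound is uninformative here; it does NOT by itself certify existence.

23·p = 1 ≈ 1.0000000; existence NOT certified by the union bound.


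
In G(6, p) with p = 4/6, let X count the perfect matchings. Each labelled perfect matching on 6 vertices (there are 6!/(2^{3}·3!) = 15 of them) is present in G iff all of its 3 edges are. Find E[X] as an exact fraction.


K_6 has 6!/(2^{3}·3!) = 15 labelled perfect matchings.
For each such perfect matching H, let X_H = 1 if all 3 edges of H are present in G. Then P[X_H = 1] = p^{3} = (2/3)^{3} = 8/27.
By linearity: E[X] = Σ_H E[X_H] = 15 · p^{3} = 15 · 8/27 = 40/9.
Numerically: E[X] ≈ 4.4444.

E[X] = 15 · (2/3)^{3} = 40/9 ≈ 4.4444.


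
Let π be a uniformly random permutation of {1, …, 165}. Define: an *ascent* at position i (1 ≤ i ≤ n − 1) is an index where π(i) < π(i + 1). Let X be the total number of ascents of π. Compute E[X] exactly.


Write X = Σ X_I over i = 1, …, 164, with X_I the indicator of one ascent.
There are 164 indicators.
For each fixed i, the pair (π(i), π(i+1)) is a uniformly random ordered pair of distinct values from {1, …, 165}; by symmetry P[π(i) < π(i+1)] = 1/2.
By linearity: E[X] = 164 · (1/2) = (165 − 1) · (1/2) = 82 ≈ 82.000.

E[X] = 82 = 82.000.


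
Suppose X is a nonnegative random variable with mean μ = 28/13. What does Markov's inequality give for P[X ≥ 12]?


μ = E[X] = 28/13, a = 12.
Markov: P[X ≥ 12] ≤ μ/a = (28/13)/12 = 7/39.
Numerically: ≈ 0.1795.
(Since a = 12 > μ = 2.1538, the bound 7/39 is < 1 and informative.)

P[X ≥ 12] ≤ 7/39 ≈ 0.1795.


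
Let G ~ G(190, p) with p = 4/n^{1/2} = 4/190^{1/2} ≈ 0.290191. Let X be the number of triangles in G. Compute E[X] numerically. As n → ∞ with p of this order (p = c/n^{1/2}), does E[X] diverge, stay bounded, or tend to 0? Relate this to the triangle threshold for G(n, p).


Number of potential triangles: C(190, 3) = 1125180.
Each occurs with probability p³ ≈ (0.290191)³ ≈ 2.44370947e-02.
By linearity: E[X] = C(190, 3)·p³ ≈ 1125180 · 2.44370947e-02 ≈ 27496.130260.
Since α = 1/2 < 1, p = c/n^{1/2} ≫ 1/n is above the triangle threshold p ~ 1/n. Asymptotically E[X] ~ (c³/6)·n^{3(1−α)} = (4³/6)·n^{1.5} → ∞; triangles are abundant w.h.p.

E[X] ≈ 27496.130260; in regime p = Θ(1/n^{1/2}) E[X] diverges (above the triangle threshold p ~ 1/n).


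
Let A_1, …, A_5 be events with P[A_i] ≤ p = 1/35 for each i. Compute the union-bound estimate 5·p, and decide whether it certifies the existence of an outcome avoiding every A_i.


Union bound: P[∪_{i=1}^{5} A_i] ≤ Σ_i P[A_i] ≤ 5·p = 5·(1/35) = 1/7.
Numerically: 1/7 ≈ 0.143.
Is 1/7 < 1? YES.
Since P[∪ A_i] ≤ 1/7 < 1, the complement has P[∩ A_i^c] ≥ 1 − 1/7 = 6/7 > 0, so some outcome avoids every A_i.

5·p = 1/7 ≈ 0.143; existence CERTIFIED by the union bound.


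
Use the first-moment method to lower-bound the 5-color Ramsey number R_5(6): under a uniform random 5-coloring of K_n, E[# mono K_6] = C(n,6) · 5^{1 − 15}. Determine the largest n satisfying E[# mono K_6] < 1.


We need C(n, 6) · 5^{1 − 15} < 1, i.e. C(n, 6) < 5^{15 − 1} = 6103515625.
Check values of n near the boundary:
  n = 129: C(129, 6) = 5688177600; 5688177600 < 6103515625? YES
  n = 130: C(130, 6) = 5963412000; 5963412000 < 6103515625? YES
  n = 131: C(131, 6) = 6249655776; 6249655776 < 6103515625? NO
The largest n with C(n, 6) < 6103515625 is n = 130 (where E[X] = 47707296/48828125 ≈ 0.9770). Hence R_5(6) > 130, i.e. R_5(6) ≥ 131.

Largest n = 130; hence R_5(6) > 130.


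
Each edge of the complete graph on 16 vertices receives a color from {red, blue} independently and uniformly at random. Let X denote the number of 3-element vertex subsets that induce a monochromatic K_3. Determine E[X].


Let X = Σ_S X_S over the C(16, 3) = 560 subsets S of size 3, where X_S = 1 if the K_3 on S is monochromatic.
For a fixed S, the K_3 on S has C(3, 2) = 3 edges. P[all 3 edges red] = (1/2)^3, and likewise for blue, so P[monochromatic] = 2·(1/2)^3 = 2^{1 − 3} = 1/4.
By linearity: E[X] = C(16, 3) · 2^{1 − 3} = 560 · 1/4 = 140.
Numerically: E[X] ≈ 140.00000.

E[X] = C(16,3)·2^(1−C(3,2)) = 140 ≈ 140.00000.


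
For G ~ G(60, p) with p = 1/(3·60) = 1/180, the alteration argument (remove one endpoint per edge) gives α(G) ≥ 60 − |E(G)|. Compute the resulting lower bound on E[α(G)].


E[|E(G)|] = C(60, 2)·p = 1770 · (1/180) = 59/6.
E[α(G)] ≥ n − E[|E(G)|] = 60 − 59/6 = 301/6.
Numerically: ≈ 50.167.
(This is only a lower bound; the true E[α(G)] may be larger.)

E[α(G)] ≥ 301/6 ≈ 50.167.


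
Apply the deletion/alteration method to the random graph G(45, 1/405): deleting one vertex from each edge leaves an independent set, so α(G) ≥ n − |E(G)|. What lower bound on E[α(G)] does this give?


E[|E(G)|] = C(45, 2)·p = 990 · (1/405) = 22/9.
E[α(G)] ≥ n − E[|E(G)|] = 45 − 22/9 = 383/9.
Numerically: ≈ 42.556.
(This is only a lower bound; the true E[α(G)] may be larger.)

E[α(G)] ≥ 383/9 ≈ 42.556.


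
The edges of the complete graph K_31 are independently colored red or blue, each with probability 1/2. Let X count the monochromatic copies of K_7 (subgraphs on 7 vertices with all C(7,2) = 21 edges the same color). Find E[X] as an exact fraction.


Let X = Σ_S X_S over the C(31, 7) = 2629575 subsets S of size 7, where X_S = 1 if the K_7 on S is monochromatic.
For a fixed S, the K_7 on S has C(7, 2) = 21 edges. P[all 21 edges red] = (1/2)^21, and likewise for blue, so P[monochromatic] = 2·(1/2)^21 = 2^{1 − 21} = 1/1048576.
By linearity of expectation: E[X] = C(31, 7) · 2^{1 − 21} = 2629575 · 1/1048576 = 2629575/1048576.
Numerically: E[X] ≈ 2.507758.

E[X] = C(31,7)·2^(1−C(7,2)) = 2629575/1048576 ≈ 2.507758.


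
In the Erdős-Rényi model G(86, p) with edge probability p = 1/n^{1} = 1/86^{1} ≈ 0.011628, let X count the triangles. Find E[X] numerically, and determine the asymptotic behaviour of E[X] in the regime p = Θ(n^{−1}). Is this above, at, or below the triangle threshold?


Number of potential triangles: C(86, 3) = 102340.
Each occurs with probability p³ ≈ (0.011628)³ ≈ 1.5721886e-06.
By linearity: E[X] = C(86, 3)·p³ ≈ 102340 · 1.5721886e-06 ≈ 0.16090.
Here α = 1, so p = 1/n is exactly at the triangle threshold p ~ 1/n. Asymptotically E[X] → c³/6 = 1³/6 = 1/6 ≈ 0.16667, a bounded constant. In this regime the triangle count is asymptotically Poisson(c³/6).

E[X] ≈ 0.16090; in regime p = Θ(1/n^{1}) E[X] stays bounded (at the triangle threshold p ~ 1/n).


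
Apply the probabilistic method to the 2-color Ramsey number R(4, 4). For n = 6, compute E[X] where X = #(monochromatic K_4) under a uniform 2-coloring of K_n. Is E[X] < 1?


E[X] = C(6, 4) · 2^{1 − 6} = 15 · 2^{−5} = 15/32.
As a reduced fraction: E[X] = 15/32 ≈ 0.469.
Is E[X] < 1? YES.
Since E[X] < 1, there exists a 2-coloring of K_{6} with no monochromatic K_4; hence R(4, 4) > 6.

E[X] = 15/32 ≈ 0.469; E[X] < 1, so R(4, 4) > 6.


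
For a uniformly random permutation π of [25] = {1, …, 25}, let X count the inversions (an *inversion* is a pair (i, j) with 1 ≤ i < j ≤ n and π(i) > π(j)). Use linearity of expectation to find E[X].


Write X = Σ X_I over the C(25, 2) = 300 pairs i < j, with X_I the indicator of one inversion.
There are 300 indicators.
For each fixed pair i < j, the values π(i) and π(j) are two distinct elements of {1, …, 25} in uniformly random order; by symmetry P[π(i) > π(j)] = 1/2.
By linearity: E[X] = 300 · (1/2) = C(25, 2) · (1/2) = 300/2 = 150 ≈ 150.000000.

E[X] = 150 = 150.000000.


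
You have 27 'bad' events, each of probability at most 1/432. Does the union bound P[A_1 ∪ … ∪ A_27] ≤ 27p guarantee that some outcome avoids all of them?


Union bound: P[∪_{i=1}^{27} A_i] ≤ Σ_i P[A_i] ≤ 27·p = 27·(1/432) = 1/16.
Numerically: 1/16 ≈ 0.0625000.
Is 1/16 < 1? YES.
Since P[∪ A_i] ≤ 1/16 < 1, the complement has P[∩ A_i^c] ≥ 1 − 1/16 = 15/16 > 0, so some outcome avoids every A_i.

27·p = 1/16 ≈ 0.0625000; existence CERTIFIED by the union bound.


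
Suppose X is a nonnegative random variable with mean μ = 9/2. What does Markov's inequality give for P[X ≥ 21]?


μ = E[X] = 9/2, a = 21.
Markov: P[X ≥ 21] ≤ μ/a = (9/2)/21 = 3/14.
Numerically: ≈ 0.2143.
(Since a = 21 > μ = 4.5000, the bound 3/14 is < 1 and informative.)

P[X ≥ 21] ≤ 3/14 ≈ 0.2143.


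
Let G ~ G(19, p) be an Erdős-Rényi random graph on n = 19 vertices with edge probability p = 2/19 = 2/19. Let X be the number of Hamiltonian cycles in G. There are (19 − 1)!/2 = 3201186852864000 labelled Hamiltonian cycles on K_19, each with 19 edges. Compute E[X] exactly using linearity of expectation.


K_19 has (19 − 1)!/2 = 3201186852864000 labelled Hamiltonian cycles.
For each such Hamiltonian cycle H, let X_H = 1 if all 19 edges of H are present in G. Then P[X_H = 1] = p^{19} = (2/19)^{19} = 524288/1978419655660313589123979.
By linearity: E[X] = Σ_H E[X_H] = 3201186852864000 · p^{19} = 3201186852864000 · 524288/1978419655660313589123979 = 1678343852714360832000/1978419655660313589123979.
Numerically: E[X] ≈ 0.000848.

E[X] = 3201186852864000 · (2/19)^{19} = 1678343852714360832000/1978419655660313589123979 ≈ 0.000848.


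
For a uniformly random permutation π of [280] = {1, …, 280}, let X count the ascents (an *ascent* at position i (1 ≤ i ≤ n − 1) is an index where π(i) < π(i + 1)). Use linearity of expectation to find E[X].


Write X = Σ X_I over i = 1, …, 279, with X_I the indicator of one ascent.
There are 279 indicators.
For each fixed i, the pair (π(i), π(i+1)) is a uniformly random ordered pair of distinct values from {1, …, 280}; by symmetry P[π(i) < π(i+1)] = 1/2.
By linearity: E[X] = 279 · (1/2) = (280 − 1) · (1/2) = 279/2 ≈ 139.5000.

E[X] = 279/2 = 139.5000.


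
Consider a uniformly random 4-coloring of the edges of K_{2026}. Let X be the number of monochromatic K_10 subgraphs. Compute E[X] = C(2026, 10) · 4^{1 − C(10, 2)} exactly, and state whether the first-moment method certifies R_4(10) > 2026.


E[X] = C(2026, 10) · 4^{1 − 45} = 314029205130126398094885285 · 4^{−44} = 314029205130126398094885285/309485009821345068724781056.
As a reduced fraction: E[X] = 314029205130126398094885285/309485009821345068724781056 ≈ 1.015.
Is E[X] < 1? NO.
Since E[X] ≥ 1, the first-moment bound is inconclusive at n = 2026; it does NOT by itself certify R_4(10) > 2026.

E[X] = 314029205130126398094885285/309485009821345068724781056 ≈ 1.015; E[X] ≥ 1; first-moment method inconclusive here.


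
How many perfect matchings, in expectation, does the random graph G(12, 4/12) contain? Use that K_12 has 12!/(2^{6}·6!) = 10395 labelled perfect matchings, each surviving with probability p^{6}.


K_12 has 12!/(2^{6}·6!) = 10395 labelled perfect matchings.
For each such perfect matching H, let X_H = 1 if all 6 edges of H are present in G. Then P[X_H = 1] = p^{6} = (1/3)^{6} = 1/729.
By linearity: E[X] = Σ_H E[X_H] = 10395 · p^{6} = 10395 · 1/729 = 385/27.
Numerically: E[X] ≈ 14.2593.

E[X] = 10395 · (1/3)^{6} = 385/27 ≈ 14.2593.


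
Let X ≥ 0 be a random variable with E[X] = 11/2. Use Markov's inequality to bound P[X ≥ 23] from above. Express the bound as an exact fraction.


μ = E[X] = 11/2, a = 23.
Markov: P[X ≥ 23] ≤ μ/a = (11/2)/23 = 11/46.
Numerically: ≈ 0.239.
(Since a = 23 > μ = 5.500, the bound 11/46 is < 1 and informative.)

P[X ≥ 23] ≤ 11/46 ≈ 0.239.


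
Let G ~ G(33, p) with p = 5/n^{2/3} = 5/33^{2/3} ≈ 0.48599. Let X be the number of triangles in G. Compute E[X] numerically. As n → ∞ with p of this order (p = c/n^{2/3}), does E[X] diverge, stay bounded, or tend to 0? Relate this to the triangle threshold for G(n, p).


Number of potential triangles: C(33, 3) = 5456.
Each occurs with probability p³ ≈ (0.48599)³ ≈ 1.1478421e-01.
By linearity: E[X] = C(33, 3)·p³ ≈ 5456 · 1.1478421e-01 ≈ 626.26263.
Since α = 2/3 < 1, p = c/n^{2/3} ≫ 1/n is above the triangle threshold p ~ 1/n. Asymptotically E[X] ~ (c³/6)·n^{3(1−α)} = (5³/6)·n^{1} → ∞; triangles are abundant w.h.p.

E[X] ≈ 626.26263; in regime p = Θ(1/n^{2/3}) E[X] diverges (above the triangle threshold p ~ 1/n).


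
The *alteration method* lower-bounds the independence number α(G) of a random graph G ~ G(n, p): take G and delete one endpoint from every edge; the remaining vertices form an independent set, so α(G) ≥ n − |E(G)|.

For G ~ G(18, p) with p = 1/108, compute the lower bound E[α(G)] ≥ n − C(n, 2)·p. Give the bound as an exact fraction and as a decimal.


E[|E(G)|] = C(18, 2)·p = 153 · (1/108) = 17/12.
E[α(G)] ≥ n − E[|E(G)|] = 18 − 17/12 = 199/12.
Numerically: ≈ 16.5833.
(This is only a lower bound; the true E[α(G)] may be larger.)

E[α(G)] ≥ 199/12 ≈ 16.5833.


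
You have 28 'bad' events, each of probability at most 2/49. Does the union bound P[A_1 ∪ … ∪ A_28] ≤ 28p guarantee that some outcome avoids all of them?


Union bound: P[∪_{i=1}^{28} A_i] ≤ Σ_i P[A_i] ≤ 28·p = 28·(2/49) = 8/7.
Numerically: 8/7 ≈ 1.1429.
Is 8/7 < 1? NO.
Since the bound 8/7 is ≥ 1, the union bound is uninformative here; it does NOT by itself certify existence.

28·p = 8/7 ≈ 1.1429; existence NOT certified by the union bound.


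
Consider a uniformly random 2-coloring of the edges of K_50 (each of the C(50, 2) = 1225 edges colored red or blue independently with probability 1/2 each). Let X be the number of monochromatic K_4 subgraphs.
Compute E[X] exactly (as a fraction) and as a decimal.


Let X = Σ_S X_S over the C(50, 4) = 230300 subsets S of size 4, where X_S = 1 if the K_4 on S is monochromatic.
For a fixed S, the K_4 on S has C(4, 2) = 6 edges. P[all 6 edges red] = (1/2)^6, and likewise for blue, so P[monochromatic] = 2·(1/2)^6 = 2^{1 − 6} = 1/32.
By linearity of expectation: E[X] = C(50, 4) · 2^{1 − 6} = 230300 · 1/32 = 57575/8.
Numerically: E[X] ≈ 7196.8750.

E[X] = C(50,4)·2^(1−C(4,2)) = 57575/8 ≈ 7196.8750.


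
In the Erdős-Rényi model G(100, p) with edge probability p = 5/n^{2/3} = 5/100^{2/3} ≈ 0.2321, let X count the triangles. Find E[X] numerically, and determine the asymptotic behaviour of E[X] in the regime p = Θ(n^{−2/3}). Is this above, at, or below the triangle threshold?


Number of potential triangles: C(100, 3) = 161700.
Each occurs with probability p³ ≈ (0.2321)³ ≈ 1.250000e-02.
By linearity: E[X] = C(100, 3)·p³ ≈ 161700 · 1.250000e-02 ≈ 2021.2500.
Since α = 2/3 < 1, p = c/n^{2/3} ≫ 1/n is above the triangle threshold p ~ 1/n. Asymptotically E[X] ~ (c³/6)·n^{3(1−α)} = (5³/6)·n^{1} → ∞; triangles are abundant w.h.p.

E[X] ≈ 2021.2500; in regime p = Θ(1/n^{2/3}) E[X] diverges (above the triangle threshold p ~ 1/n).


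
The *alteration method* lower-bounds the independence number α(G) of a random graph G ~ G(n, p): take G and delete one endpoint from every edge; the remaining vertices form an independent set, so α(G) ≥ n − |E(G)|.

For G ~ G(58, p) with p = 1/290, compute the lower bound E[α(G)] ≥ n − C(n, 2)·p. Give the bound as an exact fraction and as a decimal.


E[|E(G)|] = C(58, 2)·p = 1653 · (1/290) = 57/10.
E[α(G)] ≥ n − E[|E(G)|] = 58 − 57/10 = 523/10.
Numerically: ≈ 52.300000.
(This is only a lower bound; the true E[α(G)] may be larger.)

E[α(G)] ≥ 523/10 ≈ 52.300000.


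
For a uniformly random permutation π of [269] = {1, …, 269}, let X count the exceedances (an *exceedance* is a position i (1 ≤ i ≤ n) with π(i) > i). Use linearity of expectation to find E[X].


Write X = Σ_{i=1}^{269} X_i, where X_i = 1_{π(i) > i}.
For each fixed i, π(i) is uniform over {1, …, 269} (marginal of a uniform permutation), so P[π(i) > i] = (n − i)/n. Summing: Σ_{i=1}^{269} (n − i)/n = (0 + 1 + … + 268)/269 = 269(269 − 1)/(2·269) = (269 − 1)/2.
Hence E[X] = Σ_{i=1}^{269} (269 − i)/269 = 134 ≈ 134.0000.

E[X] = 134 = 134.0000.


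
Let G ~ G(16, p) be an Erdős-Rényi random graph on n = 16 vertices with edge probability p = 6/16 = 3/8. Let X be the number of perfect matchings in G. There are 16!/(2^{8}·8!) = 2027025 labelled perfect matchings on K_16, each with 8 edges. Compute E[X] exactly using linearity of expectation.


K_16 has 16!/(2^{8}·8!) = 2027025 labelled perfect matchings.
For each such perfect matching H, let X_H = 1 if all 8 edges of H are present in G. Then P[X_H = 1] = p^{8} = (3/8)^{8} = 6561/16777216.
Summing the indicators: E[X] = Σ_H E[X_H] = 2027025 · p^{8} = 2027025 · 6561/16777216 = 13299311025/16777216.
Numerically: E[X] ≈ 792.7.

E[X] = 2027025 · (3/8)^{8} = 13299311025/16777216 ≈ 792.7.


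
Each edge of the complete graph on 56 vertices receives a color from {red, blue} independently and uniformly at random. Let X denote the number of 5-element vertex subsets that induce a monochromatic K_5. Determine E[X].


Let X = Σ_S X_S over the C(56, 5) = 3819816 subsets S of size 5, where X_S = 1 if the K_5 on S is monochromatic.
For a fixed S, the K_5 on S has C(5, 2) = 10 edges. P[all 10 edges red] = (1/2)^10, and likewise for blue, so P[monochromatic] = 2·(1/2)^10 = 2^{1 − 10} = 1/512.
By linearity of expectation: E[X] = C(56, 5) · 2^{1 − 10} = 3819816 · 1/512 = 477477/64.
Numerically: E[X] ≈ 7460.57812.

E[X] = C(56,5)·2^(1−C(5,2)) = 477477/64 ≈ 7460.57812.


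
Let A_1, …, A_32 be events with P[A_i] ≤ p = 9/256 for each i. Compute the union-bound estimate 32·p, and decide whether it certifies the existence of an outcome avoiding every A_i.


Union bound: P[∪_{i=1}^{32} A_i] ≤ Σ_i P[A_i] ≤ 32·p = 32·(9/256) = 9/8.
Numerically: 9/8 ≈ 1.12500.
Is 9/8 < 1? NO.
Since the bound 9/8 is ≥ 1, the union bound is uninformative here; it does NOT by itself certify existence.

32·p = 9/8 ≈ 1.12500; existence NOT certified by the union bound.


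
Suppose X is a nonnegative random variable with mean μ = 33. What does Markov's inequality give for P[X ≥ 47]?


μ = E[X] = 33, a = 47.
Markov: P[X ≥ 47] ≤ μ/a = (33)/47 = 33/47.
Numerically: ≈ 0.70213.
(Since a = 47 > μ = 33.00000, the bound 33/47 is < 1 and informative.)

P[X ≥ 47] ≤ 33/47 ≈ 0.70213.


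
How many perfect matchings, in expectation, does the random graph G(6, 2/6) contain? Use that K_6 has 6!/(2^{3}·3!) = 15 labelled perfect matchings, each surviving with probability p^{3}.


K_6 has 6!/(2^{3}·3!) = 15 labelled perfect matchings.
For each such perfect matching H, let X_H = 1 if all 3 edges of H are present in G. Then P[X_H = 1] = p^{3} = (1/3)^{3} = 1/27.
By linearity: E[X] = Σ_H E[X_H] = 15 · p^{3} = 15 · 1/27 = 5/9.
Numerically: E[X] ≈ 0.555556.

E[X] = 15 · (1/3)^{3} = 5/9 ≈ 0.555556.


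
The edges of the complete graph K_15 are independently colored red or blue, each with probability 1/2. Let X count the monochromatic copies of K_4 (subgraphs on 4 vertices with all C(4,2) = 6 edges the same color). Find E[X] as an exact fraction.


Let X = Σ_S X_S over the C(15, 4) = 1365 subsets S of size 4, where X_S = 1 if the K_4 on S is monochromatic.
For a fixed S, the K_4 on S has C(4, 2) = 6 edges. P[all 6 edges red] = (1/2)^6, and likewise for blue, so P[monochromatic] = 2·(1/2)^6 = 2^{1 − 6} = 1/32.
By linearity of expectation: E[X] = C(15, 4) · 2^{1 − 6} = 1365 · 1/32 = 1365/32.
Numerically: E[X] ≈ 42.656.

E[X] = C(15,4)·2^(1−C(4,2)) = 1365/32 ≈ 42.656.


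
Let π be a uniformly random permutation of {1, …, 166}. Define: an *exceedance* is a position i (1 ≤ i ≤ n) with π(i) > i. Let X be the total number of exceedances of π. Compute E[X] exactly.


Write X = Σ_{i=1}^{166} X_i, where X_i = 1_{π(i) > i}.
For each fixed i, π(i) is uniform over {1, …, 166} (marginal of a uniform permutation), so P[π(i) > i] = (n − i)/n. Summing: Σ_{i=1}^{166} (n − i)/n = (0 + 1 + … + 165)/166 = 166(166 − 1)/(2·166) = (166 − 1)/2.
Hence E[X] = Σ_{i=1}^{166} (166 − i)/166 = 165/2 ≈ 82.50000.

E[X] = 165/2 = 82.50000.


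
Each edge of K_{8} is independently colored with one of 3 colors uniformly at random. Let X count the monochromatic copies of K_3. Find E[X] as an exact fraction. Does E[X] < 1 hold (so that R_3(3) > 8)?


E[X] = C(8, 3) · 3^{1 − 3} = 56 · 3^{−2} = 56/9.
As a reduced fraction: E[X] = 56/9 ≈ 6.222.
Is E[X] < 1? NO.
Since E[X] ≥ 1, the first-moment bound is inconclusive at n = 8; it does NOT by itself certify R_3(3) > 8.

E[X] = 56/9 ≈ 6.222; E[X] ≥ 1; first-moment method inconclusive here.


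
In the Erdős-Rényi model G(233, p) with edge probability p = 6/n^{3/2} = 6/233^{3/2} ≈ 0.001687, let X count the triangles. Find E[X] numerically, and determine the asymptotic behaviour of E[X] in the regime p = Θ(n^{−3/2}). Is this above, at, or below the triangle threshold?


Number of potential triangles: C(233, 3) = 2081156.
Each occurs with probability p³ ≈ (0.001687)³ ≈ 4.801226e-09.
By linearity: E[X] = C(233, 3)·p³ ≈ 2081156 · 4.801226e-09 ≈ 0.0100.
Since α = 3/2 > 1, p = c/n^{3/2} = o(1/n) is below the triangle threshold p ~ 1/n. Asymptotically E[X] ~ (c³/6)·n^{3(1−α)} = (6³/6)·n^{-1.5} → 0, so by Markov's inequality G has no triangles w.h.p.

E[X] ≈ 0.0100; in regime p = Θ(1/n^{3/2}) E[X] tends to 0 (below the triangle threshold p ~ 1/n).


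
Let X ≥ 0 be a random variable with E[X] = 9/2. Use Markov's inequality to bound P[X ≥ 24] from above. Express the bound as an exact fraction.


μ = E[X] = 9/2, a = 24.
Markov: P[X ≥ 24] ≤ μ/a = (9/2)/24 = 3/16.
Numerically: ≈ 0.1875.
(Since a = 24 > μ = 4.5000, the bound 3/16 is < 1 and informative.)

P[X ≥ 24] ≤ 3/16 ≈ 0.1875.


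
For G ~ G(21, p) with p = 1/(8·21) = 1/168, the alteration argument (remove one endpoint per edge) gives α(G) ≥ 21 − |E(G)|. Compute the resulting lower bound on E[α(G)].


E[|E(G)|] = C(21, 2)·p = 210 · (1/168) = 5/4.
E[α(G)] ≥ n − E[|E(G)|] = 21 − 5/4 = 79/4.
Numerically: ≈ 19.75000.
(This is only a lower bound; the true E[α(G)] may be larger.)

E[α(G)] ≥ 79/4 ≈ 19.75000.


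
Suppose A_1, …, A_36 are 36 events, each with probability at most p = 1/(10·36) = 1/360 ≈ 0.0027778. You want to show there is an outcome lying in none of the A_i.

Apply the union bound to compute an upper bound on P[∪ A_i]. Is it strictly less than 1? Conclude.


Union bound: P[∪_{i=1}^{36} A_i] ≤ Σ_i P[A_i] ≤ 36·p = 36·(1/360) = 1/10.
Numerically: 1/10 ≈ 0.1000000.
Is 1/10 < 1? YES.
Since P[∪ A_i] ≤ 1/10 < 1, the complement has P[∩ A_i^c] ≥ 1 − 1/10 = 9/10 > 0, so some outcome avoids every A_i.

36·p = 1/10 ≈ 0.1000000; existence CERTIFIED by the union bound.


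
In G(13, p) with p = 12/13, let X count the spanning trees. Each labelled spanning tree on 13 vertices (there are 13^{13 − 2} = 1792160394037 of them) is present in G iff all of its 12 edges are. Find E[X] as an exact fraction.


K_13 has 13^{13 − 2} = 1792160394037 labelled spanning trees.
For each such spanning tree H, let X_H = 1 if all 12 edges of H are present in G. Then P[X_H = 1] = p^{12} = (12/13)^{12} = 8916100448256/23298085122481.
By linearity of expectation: E[X] = Σ_H E[X_H] = 1792160394037 · p^{12} = 1792160394037 · 8916100448256/23298085122481 = 8916100448256/13.
Numerically: E[X] ≈ 6.8585e+11.

E[X] = 1792160394037 · (12/13)^{12} = 8916100448256/13 ≈ 6.8585e+11.


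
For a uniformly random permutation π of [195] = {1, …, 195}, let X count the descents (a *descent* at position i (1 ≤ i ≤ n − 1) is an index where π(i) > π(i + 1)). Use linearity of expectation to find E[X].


Write X = Σ X_I over i = 1, …, 194, with X_I the indicator of one descent.
There are 194 indicators.
For each fixed i, the pair (π(i), π(i+1)) is a uniformly random ordered pair of distinct values from {1, …, 195}; by symmetry P[π(i) > π(i+1)] = 1/2.
By linearity: E[X] = 194 · (1/2) = (195 − 1) · (1/2) = 97 ≈ 97.000000.

E[X] = 97 = 97.000000.


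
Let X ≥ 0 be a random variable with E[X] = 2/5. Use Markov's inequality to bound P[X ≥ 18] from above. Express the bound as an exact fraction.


μ = E[X] = 2/5, a = 18.
Markov: P[X ≥ 18] ≤ μ/a = (2/5)/18 = 1/45.
Numerically: ≈ 0.022222.
(Since a = 18 > μ = 0.400000, the bound 1/45 is < 1 and informative.)

P[X ≥ 18] ≤ 1/45 ≈ 0.022222.


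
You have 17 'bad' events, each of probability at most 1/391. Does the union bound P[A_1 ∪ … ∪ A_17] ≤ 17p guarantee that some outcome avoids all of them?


Union bound: P[∪_{i=1}^{17} A_i] ≤ Σ_i P[A_i] ≤ 17·p = 17·(1/391) = 1/23.
Numerically: 1/23 ≈ 0.04348.
Is 1/23 < 1? YES.
Since P[∪ A_i] ≤ 1/23 < 1, the complement has P[∩ A_i^c] ≥ 1 − 1/23 = 22/23 > 0, so some outcome avoids every A_i.

17·p = 1/23 ≈ 0.04348; existence CERTIFIED by the union bound.


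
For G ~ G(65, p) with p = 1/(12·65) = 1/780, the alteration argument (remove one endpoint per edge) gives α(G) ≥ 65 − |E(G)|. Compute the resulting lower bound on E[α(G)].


E[|E(G)|] = C(65, 2)·p = 2080 · (1/780) = 8/3.
E[α(G)] ≥ n − E[|E(G)|] = 65 − 8/3 = 187/3.
Numerically: ≈ 62.333.
(This is only a lower bound; the true E[α(G)] may be larger.)

E[α(G)] ≥ 187/3 ≈ 62.333.


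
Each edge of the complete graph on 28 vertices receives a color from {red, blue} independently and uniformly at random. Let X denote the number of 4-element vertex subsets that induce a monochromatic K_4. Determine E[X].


Let X = Σ_S X_S over the C(28, 4) = 20475 subsets S of size 4, where X_S = 1 if the K_4 on S is monochromatic.
For a fixed S, the K_4 on S has C(4, 2) = 6 edges. P[all 6 edges red] = (1/2)^6, and likewise for blue, so P[monochromatic] = 2·(1/2)^6 = 2^{1 − 6} = 1/32.
By linearity: E[X] = C(28, 4) · 2^{1 − 6} = 20475 · 1/32 = 20475/32.
Numerically: E[X] ≈ 639.84375.

E[X] = C(28,4)·2^(1−C(4,2)) = 20475/32 ≈ 639.84375.


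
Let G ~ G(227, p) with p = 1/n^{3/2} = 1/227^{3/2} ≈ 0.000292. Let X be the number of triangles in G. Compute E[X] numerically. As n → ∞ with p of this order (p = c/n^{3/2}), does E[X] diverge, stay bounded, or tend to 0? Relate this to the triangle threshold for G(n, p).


Number of potential triangles: C(227, 3) = 1923825.
Each occurs with probability p³ ≈ (0.000292)³ ≈ 2.49968e-11.
By linearity: E[X] = C(227, 3)·p³ ≈ 1923825 · 2.49968e-11 ≈ 0.000.
Since α = 3/2 > 1, p = c/n^{3/2} = o(1/n) is below the triangle threshold p ~ 1/n. Asymptotically E[X] ~ (c³/6)·n^{3(1−α)} = (1³/6)·n^{-1.5} → 0, so by Markov's inequality G has no triangles w.h.p.

E[X] ≈ 0.000; in regime p = Θ(1/n^{3/2}) E[X] tends to 0 (below the triangle threshold p ~ 1/n).


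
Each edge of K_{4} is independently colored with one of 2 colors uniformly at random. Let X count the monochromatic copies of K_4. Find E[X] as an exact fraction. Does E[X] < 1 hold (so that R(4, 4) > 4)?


E[X] = C(4, 4) · 2^{1 − 6} = 1 · 2^{−5} = 1/32.
As a reduced fraction: E[X] = 1/32 ≈ 0.0312.
Is E[X] < 1? YES.
Since E[X] < 1, there exists a 2-coloring of K_{4} with no monochromatic K_4; hence R(4, 4) > 4.

E[X] = 1/32 ≈ 0.0312; E[X] < 1, so R(4, 4) > 4.


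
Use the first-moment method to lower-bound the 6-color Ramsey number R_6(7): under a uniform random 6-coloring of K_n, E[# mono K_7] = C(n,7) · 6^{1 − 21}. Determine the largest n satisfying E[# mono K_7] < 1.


We need C(n, 7) · 6^{1 − 21} < 1, i.e. C(n, 7) < 6^{21 − 1} = 3656158440062976.
Check values of n near the boundary:
  n = 566: C(566, 7) = 3557206237959440; 3557206237959440 < 3656158440062976? YES
  n = 567: C(567, 7) = 3601671315933933; 3601671315933933 < 3656158440062976? YES
  n = 568: C(568, 7) = 3646611956239704; 3646611956239704 < 3656158440062976? YES
  n = 569: C(569, 7) = 3692032389858348; 3692032389858348 < 3656158440062976? NO
  n = 570: C(570, 7) = 3737936877831720; 3737936877831720 < 3656158440062976? NO
  n = 571: C(571, 7) = 3784329711421830; 3784329711421830 < 3656158440062976? NO
The largest n with C(n, 7) < 3656158440062976 is n = 568 (where E[X] = 16882462760369/16926659444736 ≈ 0.997). Hence R_6(7) > 568, i.e. R_6(7) ≥ 569.

Largest n = 568; hence R_6(7) > 568.


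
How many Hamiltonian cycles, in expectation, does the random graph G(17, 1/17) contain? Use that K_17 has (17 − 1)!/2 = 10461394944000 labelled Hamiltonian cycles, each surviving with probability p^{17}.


K_17 has (17 − 1)!/2 = 10461394944000 labelled Hamiltonian cycles.
For each such Hamiltonian cycle H, let X_H = 1 if all 17 edges of H are present in G. Then P[X_H = 1] = p^{17} = (1/17)^{17} = 1/827240261886336764177.
By linearity of expectation: E[X] = Σ_H E[X_H] = 10461394944000 · p^{17} = 10461394944000 · 1/827240261886336764177 = 10461394944000/827240261886336764177.
Numerically: E[X] ≈ 1.265e-08.

E[X] = 10461394944000 · (1/17)^{17} = 10461394944000/827240261886336764177 ≈ 1.265e-08.


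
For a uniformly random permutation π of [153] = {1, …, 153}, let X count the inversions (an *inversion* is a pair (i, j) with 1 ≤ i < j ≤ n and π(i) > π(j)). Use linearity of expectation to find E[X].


Write X = Σ X_I over the C(153, 2) = 11628 pairs i < j, with X_I the indicator of one inversion.
There are 11628 indicators.
For each fixed pair i < j, the values π(i) and π(j) are two distinct elements of {1, …, 153} in uniformly random order; by symmetry P[π(i) > π(j)] = 1/2.
By linearity: E[X] = 11628 · (1/2) = C(153, 2) · (1/2) = 11628/2 = 5814 ≈ 5814.0000.

E[X] = 5814 = 5814.0000.


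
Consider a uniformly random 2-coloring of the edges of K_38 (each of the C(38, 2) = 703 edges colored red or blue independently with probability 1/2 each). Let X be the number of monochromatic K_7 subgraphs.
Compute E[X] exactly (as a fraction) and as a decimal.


Let X = Σ_S X_S over the C(38, 7) = 12620256 subsets S of size 7, where X_S = 1 if the K_7 on S is monochromatic.
For a fixed S, the K_7 on S has C(7, 2) = 21 edges. P[all 21 edges red] = (1/2)^21, and likewise for blue, so P[monochromatic] = 2·(1/2)^21 = 2^{1 − 21} = 1/1048576.
By linearity of expectation: E[X] = C(38, 7) · 2^{1 − 21} = 12620256 · 1/1048576 = 394383/32768.
Numerically: E[X] ≈ 12.036.

E[X] = C(38,7)·2^(1−C(7,2)) = 394383/32768 ≈ 12.036.


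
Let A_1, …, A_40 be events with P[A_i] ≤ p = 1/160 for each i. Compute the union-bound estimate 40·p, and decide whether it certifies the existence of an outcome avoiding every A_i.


Union bound: P[∪_{i=1}^{40} A_i] ≤ Σ_i P[A_i] ≤ 40·p = 40·(1/160) = 1/4.
Numerically: 1/4 ≈ 0.250000.
Is 1/4 < 1? YES.
Since P[∪ A_i] ≤ 1/4 < 1, the complement has P[∩ A_i^c] ≥ 1 − 1/4 = 3/4 > 0, so some outcome avoids every A_i.

40·p = 1/4 ≈ 0.250000; existence CERTIFIED by the union bound.


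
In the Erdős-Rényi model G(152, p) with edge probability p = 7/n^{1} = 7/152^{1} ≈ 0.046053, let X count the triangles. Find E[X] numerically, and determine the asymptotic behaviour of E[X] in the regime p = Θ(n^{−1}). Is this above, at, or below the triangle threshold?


Number of potential triangles: C(152, 3) = 573800.
Each occurs with probability p³ ≈ (0.046053)³ ≈ 9.7670488e-05.
By linearity: E[X] = C(152, 3)·p³ ≈ 573800 · 9.7670488e-05 ≈ 56.04333.
Here α = 1, so p = 7/n is exactly at the triangle threshold p ~ 1/n. Asymptotically E[X] → c³/6 = 7³/6 = 343/6 ≈ 57.16667, a bounded constant. In this regime the triangle count is asymptotically Poisson(c³/6).

E[X] ≈ 56.04333; in regime p = Θ(1/n^{1}) E[X] stays bounded (at the triangle threshold p ~ 1/n).


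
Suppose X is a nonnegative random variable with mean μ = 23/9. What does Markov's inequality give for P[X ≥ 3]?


μ = E[X] = 23/9, a = 3.
Markov: P[X ≥ 3] ≤ μ/a = (23/9)/3 = 23/27.
Numerically: ≈ 0.851852.
(Since a = 3 > μ = 2.555556, the bound 23/27 is < 1 and informative.)

P[X ≥ 3] ≤ 23/27 ≈ 0.851852.


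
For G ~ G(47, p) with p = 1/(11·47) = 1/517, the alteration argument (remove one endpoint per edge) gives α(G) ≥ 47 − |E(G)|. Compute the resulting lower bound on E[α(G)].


E[|E(G)|] = C(47, 2)·p = 1081 · (1/517) = 23/11.
E[α(G)] ≥ n − E[|E(G)|] = 47 − 23/11 = 494/11.
Numerically: ≈ 44.9091.
(This is only a lower bound; the true E[α(G)] may be larger.)

E[α(G)] ≥ 494/11 ≈ 44.9091.


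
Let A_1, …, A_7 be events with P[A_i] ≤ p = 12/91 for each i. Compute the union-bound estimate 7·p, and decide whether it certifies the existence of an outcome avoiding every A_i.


Union bound: P[∪_{i=1}^{7} A_i] ≤ Σ_i P[A_i] ≤ 7·p = 7·(12/91) = 12/13.
Numerically: 12/13 ≈ 0.9231.
Is 12/13 < 1? YES.
Since P[∪ A_i] ≤ 12/13 < 1, the complement has P[∩ A_i^c] ≥ 1 − 12/13 = 1/13 > 0, so some outcome avoids every A_i.

7·p = 12/13 ≈ 0.9231; existence CERTIFIED by the union bound.


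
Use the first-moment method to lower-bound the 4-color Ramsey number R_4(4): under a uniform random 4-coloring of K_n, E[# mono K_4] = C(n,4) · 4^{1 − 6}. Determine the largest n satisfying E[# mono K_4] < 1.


We need C(n, 4) · 4^{1 − 6} < 1, i.e. C(n, 4) < 4^{6 − 1} = 1024.
Check values of n near the boundary:
  n = 11: C(11, 4) = 330; 330 < 1024? YES
  n = 12: C(12, 4) = 495; 495 < 1024? YES
  n = 13: C(13, 4) = 715; 715 < 1024? YES
  n = 14: C(14, 4) = 1001; 1001 < 1024? YES
  n = 15: C(15, 4) = 1365; 1365 < 1024? NO
  n = 16: C(16, 4) = 1820; 1820 < 1024? NO
  n = 17: C(17, 4) = 2380; 2380 < 1024? NO
The largest n with C(n, 4) < 1024 is n = 14 (where E[X] = 1001/1024 ≈ 0.97754). Hence R_4(4) > 14, i.e. R_4(4) ≥ 15.

Largest n = 14; hence R_4(4) > 14.


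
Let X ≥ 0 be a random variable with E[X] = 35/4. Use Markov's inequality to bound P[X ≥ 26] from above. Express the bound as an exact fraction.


μ = E[X] = 35/4, a = 26.
Markov: P[X ≥ 26] ≤ μ/a = (35/4)/26 = 35/104.
Numerically: ≈ 0.33654.
(Since a = 26 > μ = 8.75000, the bound 35/104 is < 1 and informative.)

P[X ≥ 26] ≤ 35/104 ≈ 0.33654.


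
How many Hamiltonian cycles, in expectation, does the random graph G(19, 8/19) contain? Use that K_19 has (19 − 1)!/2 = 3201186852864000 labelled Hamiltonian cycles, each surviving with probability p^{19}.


K_19 has (19 − 1)!/2 = 3201186852864000 labelled Hamiltonian cycles.
For each such Hamiltonian cycle H, let X_H = 1 if all 19 edges of H are present in G. Then P[X_H = 1] = p^{19} = (8/19)^{19} = 144115188075855872/1978419655660313589123979.
By linearity: E[X] = Σ_H E[X_H] = 3201186852864000 · p^{19} = 3201186852864000 · 144115188075855872/1978419655660313589123979 = 461339645366452518590934417408000/1978419655660313589123979.
Numerically: E[X] ≈ 2.33e+08.

E[X] = 3201186852864000 · (8/19)^{19} = 461339645366452518590934417408000/1978419655660313589123979 ≈ 2.33e+08.


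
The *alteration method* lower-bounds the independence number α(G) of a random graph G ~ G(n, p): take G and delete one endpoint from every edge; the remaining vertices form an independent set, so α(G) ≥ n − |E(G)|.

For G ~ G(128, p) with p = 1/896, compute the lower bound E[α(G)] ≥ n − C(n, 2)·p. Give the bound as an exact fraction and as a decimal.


E[|E(G)|] = C(128, 2)·p = 8128 · (1/896) = 127/14.
E[α(G)] ≥ n − E[|E(G)|] = 128 − 127/14 = 1665/14.
Numerically: ≈ 118.928571.
(This is only a lower bound; the true E[α(G)] may be larger.)

E[α(G)] ≥ 1665/14 ≈ 118.928571.


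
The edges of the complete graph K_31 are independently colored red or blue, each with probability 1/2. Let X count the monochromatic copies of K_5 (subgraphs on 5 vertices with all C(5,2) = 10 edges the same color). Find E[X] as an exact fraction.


Let X = Σ_S X_S over the C(31, 5) = 169911 subsets S of size 5, where X_S = 1 if the K_5 on S is monochromatic.
For a fixed S, the K_5 on S has C(5, 2) = 10 edges. P[all 10 edges red] = (1/2)^10, and likewise for blue, so P[monochromatic] = 2·(1/2)^10 = 2^{1 − 10} = 1/512.
By linearity of expectation: E[X] = C(31, 5) · 2^{1 − 10} = 169911 · 1/512 = 169911/512.
Numerically: E[X] ≈ 331.857.

E[X] = C(31,5)·2^(1−C(5,2)) = 169911/512 ≈ 331.857.


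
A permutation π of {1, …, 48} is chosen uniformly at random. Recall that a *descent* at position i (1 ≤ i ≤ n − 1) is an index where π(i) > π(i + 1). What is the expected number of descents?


Write X = Σ X_I over i = 1, …, 47, with X_I the indicator of one descent.
There are 47 indicators.
For each fixed i, the pair (π(i), π(i+1)) is a uniformly random ordered pair of distinct values from {1, …, 48}; by symmetry P[π(i) > π(i+1)] = 1/2.
By linearity: E[X] = 47 · (1/2) = (48 − 1) · (1/2) = 47/2 ≈ 23.50000.

E[X] = 47/2 = 23.50000.


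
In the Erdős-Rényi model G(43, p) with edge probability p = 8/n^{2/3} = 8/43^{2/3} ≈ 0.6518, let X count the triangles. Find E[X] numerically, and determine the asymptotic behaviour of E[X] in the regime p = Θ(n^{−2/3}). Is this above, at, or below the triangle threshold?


Number of potential triangles: C(43, 3) = 12341.
Each occurs with probability p³ ≈ (0.6518)³ ≈ 2.769064e-01.
By linearity: E[X] = C(43, 3)·p³ ≈ 12341 · 2.769064e-01 ≈ 3417.3023.
Since α = 2/3 < 1, p = c/n^{2/3} ≫ 1/n is above the triangle threshold p ~ 1/n. Asymptotically E[X] ~ (c³/6)·n^{3(1−α)} = (8³/6)·n^{1} → ∞; triangles are abundant w.h.p.

E[X] ≈ 3417.3023; in regime p = Θ(1/n^{2/3}) E[X] diverges (above the triangle threshold p ~ 1/n).


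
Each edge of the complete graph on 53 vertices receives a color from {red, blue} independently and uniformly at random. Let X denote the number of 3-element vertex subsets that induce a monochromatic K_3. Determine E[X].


Let X = Σ_S X_S over the C(53, 3) = 23426 subsets S of size 3, where X_S = 1 if the K_3 on S is monochromatic.
For a fixed S, the K_3 on S has C(3, 2) = 3 edges. P[all 3 edges red] = (1/2)^3, and likewise for blue, so P[monochromatic] = 2·(1/2)^3 = 2^{1 − 3} = 1/4.
By linearity: E[X] = C(53, 3) · 2^{1 − 3} = 23426 · 1/4 = 11713/2.
Numerically: E[X] ≈ 5856.500.

E[X] = C(53,3)·2^(1−C(3,2)) = 11713/2 ≈ 5856.500.


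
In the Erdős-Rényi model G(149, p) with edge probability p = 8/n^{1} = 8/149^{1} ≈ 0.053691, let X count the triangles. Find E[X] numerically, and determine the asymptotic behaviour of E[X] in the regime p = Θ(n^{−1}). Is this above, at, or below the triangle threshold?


Number of potential triangles: C(149, 3) = 540274.
Each occurs with probability p³ ≈ (0.053691)³ ≈ 1.5477869e-04.
By linearity: E[X] = C(149, 3)·p³ ≈ 540274 · 1.5477869e-04 ≈ 83.62290.
Here α = 1, so p = 8/n is exactly at the triangle threshold p ~ 1/n. Asymptotically E[X] → c³/6 = 8³/6 = 256/3 ≈ 85.33333, a bounded constant. In this regime the triangle count is asymptotically Poisson(c³/6).

E[X] ≈ 83.62290; in regime p = Θ(1/n^{1}) E[X] stays bounded (at the triangle threshold p ~ 1/n).


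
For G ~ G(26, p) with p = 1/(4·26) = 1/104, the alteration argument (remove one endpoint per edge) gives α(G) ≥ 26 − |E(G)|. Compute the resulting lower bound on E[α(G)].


E[|E(G)|] = C(26, 2)·p = 325 · (1/104) = 25/8.
E[α(G)] ≥ n − E[|E(G)|] = 26 − 25/8 = 183/8.
Numerically: ≈ 22.875000.
(This is only a lower bound; the true E[α(G)] may be larger.)

E[α(G)] ≥ 183/8 ≈ 22.875000.
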